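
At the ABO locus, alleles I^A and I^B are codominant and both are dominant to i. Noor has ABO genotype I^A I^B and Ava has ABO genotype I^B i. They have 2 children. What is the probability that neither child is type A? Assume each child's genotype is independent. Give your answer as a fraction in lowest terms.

9/16

ABO cross I^A I^B × I^B i → 1/4 A, 1/2 B, 1/4 AB.
So P(type A) = 1/4 per child.
P(not type A) = 3/4 for one child; (3/4)^2 = 9/16.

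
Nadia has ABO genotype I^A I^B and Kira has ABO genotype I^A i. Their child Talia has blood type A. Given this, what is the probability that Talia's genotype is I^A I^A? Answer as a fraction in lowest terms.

1/2

Cross I^A I^B × I^A i → 1/4 I^A I^A, 1/4 I^A I^B, 1/4 I^A i, 1/4 I^B i.
Type-A genotypes among offspring: I^A I^A (1/4), I^A i (1/4); total 1/2.
P(I^A I^A | type A) = (1/4) / (1/2) = 1/2.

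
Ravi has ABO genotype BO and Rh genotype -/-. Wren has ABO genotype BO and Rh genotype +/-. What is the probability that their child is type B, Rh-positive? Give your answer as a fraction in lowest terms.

ABO cross BO × BO → offspring phenotypes: 1/4 O, 3/4 B.
Rh cross -/- × +/- → 1/2 Rh+, 1/2 Rh-.
Independent loci: P(type B, Rh-positive) = 3/4 × 1/2 = 3/8.

3/8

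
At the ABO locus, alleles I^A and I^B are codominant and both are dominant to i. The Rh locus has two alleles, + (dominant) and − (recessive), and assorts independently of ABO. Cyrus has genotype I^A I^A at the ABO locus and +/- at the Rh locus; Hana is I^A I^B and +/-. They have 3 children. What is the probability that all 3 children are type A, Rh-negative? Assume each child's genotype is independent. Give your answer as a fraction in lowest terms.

ABO cross I^A I^A × I^A I^B → 1/2 A, 1/2 AB.
Rh cross +/- × +/- → 3/4 Rh+, 1/4 Rh-; so P(type A, Rh-negative) = 1/2 × 1/4 = 1/8 per child.
All 3 independent: (1/8)^3 = 1/512.

1/512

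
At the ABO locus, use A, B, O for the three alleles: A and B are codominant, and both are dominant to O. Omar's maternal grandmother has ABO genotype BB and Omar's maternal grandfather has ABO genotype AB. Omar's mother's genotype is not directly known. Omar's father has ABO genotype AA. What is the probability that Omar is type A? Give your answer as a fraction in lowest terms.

Omar's mother's ABO genotype from BB × AB: 1/2 AB, 1/2 BB.
Crossing each possibility with the father AA and summing P(type A): 1/2·1/2 + 1/2·0 = 1/4.

1/4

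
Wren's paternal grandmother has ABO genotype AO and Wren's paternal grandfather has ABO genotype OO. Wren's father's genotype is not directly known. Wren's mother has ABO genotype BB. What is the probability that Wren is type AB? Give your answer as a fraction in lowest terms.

Wren's father's ABO genotype from AO × OO: 1/2 AO, 1/2 OO.
Crossing each possibility with the mother BB and summing P(type AB): 1/2·1/2 + 1/2·0 = 1/4.

1/4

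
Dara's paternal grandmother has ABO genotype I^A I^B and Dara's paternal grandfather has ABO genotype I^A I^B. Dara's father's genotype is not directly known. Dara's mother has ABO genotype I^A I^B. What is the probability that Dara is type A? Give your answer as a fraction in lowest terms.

Dara's father's ABO genotype from I^A I^B × I^A I^B: 1/4 I^A I^A, 1/2 I^A I^B, 1/4 I^B I^B.
Crossing each possibility with the mother I^A I^B and summing P(type A): 1/4·1/2 + 1/2·1/4 + 1/4·0 = 1/4.

1/4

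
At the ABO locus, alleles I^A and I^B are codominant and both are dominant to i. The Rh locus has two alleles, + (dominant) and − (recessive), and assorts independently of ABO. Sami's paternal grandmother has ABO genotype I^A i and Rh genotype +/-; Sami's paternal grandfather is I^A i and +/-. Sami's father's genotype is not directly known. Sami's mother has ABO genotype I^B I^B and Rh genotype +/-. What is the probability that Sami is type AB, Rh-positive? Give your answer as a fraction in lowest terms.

Sami's father's ABO genotype from I^A i × I^A i: 1/4 I^A I^A, 1/2 I^A i, 1/4 i i.
Crossing each possibility with the mother I^B I^B and summing P(type AB): 1/4·1 + 1/2·1/2 + 1/4·0 = 1/2.
Similarly for Rh via the father's Rh distribution: P(Rh+) = 3/4.
Independent loci: 1/2 × 3/4 = 3/8.

3/8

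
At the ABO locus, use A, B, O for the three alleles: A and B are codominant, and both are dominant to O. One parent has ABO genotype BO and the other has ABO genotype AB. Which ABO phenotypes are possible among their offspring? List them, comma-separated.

A, B, AB

Gametes from BO × AB give offspring ABO genotypes AB, AO, BB, BO, i.e. phenotypes A, B, AB.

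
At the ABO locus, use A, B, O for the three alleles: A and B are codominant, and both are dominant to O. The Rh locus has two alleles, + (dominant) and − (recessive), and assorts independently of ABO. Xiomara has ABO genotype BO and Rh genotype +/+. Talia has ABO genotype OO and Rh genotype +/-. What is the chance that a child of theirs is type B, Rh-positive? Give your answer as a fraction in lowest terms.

ABO cross BO × OO → offspring phenotypes: 1/2 O, 1/2 B.
Rh cross +/+ × +/- → 1 Rh+.
Independent loci: P(type B, Rh-positive) = 1/2 × 1 = 1/2.

1/2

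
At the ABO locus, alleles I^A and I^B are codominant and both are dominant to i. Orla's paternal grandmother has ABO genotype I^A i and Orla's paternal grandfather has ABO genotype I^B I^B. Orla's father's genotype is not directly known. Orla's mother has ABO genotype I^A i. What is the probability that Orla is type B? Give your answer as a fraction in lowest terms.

1/4

Orla's father's ABO genotype from I^A i × I^B I^B: 1/2 I^A I^B, 1/2 I^B i.
Crossing each possibility with the mother I^A i and summing P(type B): 1/2·1/4 + 1/2·1/4 = 1/4.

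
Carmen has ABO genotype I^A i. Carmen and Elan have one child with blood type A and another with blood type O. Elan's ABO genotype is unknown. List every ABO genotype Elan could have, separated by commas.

For each candidate genotype of Elan, check whether crossing it with I^A i can produce every observed child phenotype.
  I^A I^A → possible child types {A} ✗
  I^A I^B → possible child types {A, B, AB} ✗
  I^A i → possible child types {O, A} ✓
  I^B I^B → possible child types {B, AB} ✗
  I^B i → possible child types {O, A, B, AB} ✓
  i i → possible child types {O, A} ✓

I^A i, I^B i, i i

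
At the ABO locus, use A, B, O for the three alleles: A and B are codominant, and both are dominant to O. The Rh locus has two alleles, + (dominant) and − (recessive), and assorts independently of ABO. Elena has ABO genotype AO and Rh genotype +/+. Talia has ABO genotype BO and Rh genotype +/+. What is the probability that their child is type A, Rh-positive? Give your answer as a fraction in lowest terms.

1/4

ABO cross AO × BO → offspring phenotypes: 1/4 O, 1/4 A, 1/4 B, 1/4 AB.
Rh cross +/+ × +/+ → 1 Rh+.
Independent loci: P(type A, Rh-positive) = 1/4 × 1 = 1/4.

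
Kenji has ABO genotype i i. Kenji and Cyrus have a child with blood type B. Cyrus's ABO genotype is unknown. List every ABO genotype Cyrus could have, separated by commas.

I^A I^B, I^B I^B, I^B i

For each candidate genotype of Cyrus, check whether crossing it with i i can produce every observed child phenotype.
  I^A I^A → possible child types {A} ✗
  I^A I^B → possible child types {A, B} ✓
  I^A i → possible child types {O, A} ✗
  I^B I^B → possible child types {B} ✓
  I^B i → possible child types {O, B} ✓
  i i → possible child types {O} ✗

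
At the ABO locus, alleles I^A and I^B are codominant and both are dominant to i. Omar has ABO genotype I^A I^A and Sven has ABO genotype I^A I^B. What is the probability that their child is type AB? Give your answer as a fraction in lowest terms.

ABO cross I^A I^A × I^A I^B → offspring phenotypes: 1/2 A, 1/2 AB.
So P(type AB) = 1/2.

1/2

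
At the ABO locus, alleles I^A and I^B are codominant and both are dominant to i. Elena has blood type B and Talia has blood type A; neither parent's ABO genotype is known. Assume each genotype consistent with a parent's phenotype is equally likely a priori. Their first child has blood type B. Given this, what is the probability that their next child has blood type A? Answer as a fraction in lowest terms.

Possible genotypes: Elena ∈ {I^B I^B, I^B i}; Talia ∈ {I^A I^A, I^A i}.
Weight each parental genotype pair by prior × P(type-B child):
  I^B I^B × I^A i: posterior weight 2/3; P(next child type A) = 0.
  I^B i × I^A i: posterior weight 1/3; P(next child type A) = 1/4.
Weighted sum = 1/12.

1/12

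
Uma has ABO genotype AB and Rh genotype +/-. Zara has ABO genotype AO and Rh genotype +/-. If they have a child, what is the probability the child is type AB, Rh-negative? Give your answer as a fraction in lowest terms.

1/16

ABO cross AB × AO → offspring phenotypes: 1/2 A, 1/4 B, 1/4 AB.
Rh cross +/- × +/- → 3/4 Rh+, 1/4 Rh-.
Independent loci: P(type AB, Rh-negative) = 1/4 × 1/4 = 1/16.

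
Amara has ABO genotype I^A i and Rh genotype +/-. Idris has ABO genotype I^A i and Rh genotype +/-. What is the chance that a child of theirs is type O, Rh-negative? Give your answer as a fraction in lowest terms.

ABO cross I^A i × I^A i → offspring phenotypes: 1/4 O, 3/4 A.
Rh cross +/- × +/- → 3/4 Rh+, 1/4 Rh-.
Independent loci: P(type O, Rh-negative) = 1/4 × 1/4 = 1/16.

1/16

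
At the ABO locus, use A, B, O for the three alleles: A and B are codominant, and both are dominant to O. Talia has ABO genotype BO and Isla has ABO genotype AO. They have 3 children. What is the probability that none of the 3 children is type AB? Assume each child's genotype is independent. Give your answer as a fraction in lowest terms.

27/64

ABO cross BO × AO → 1/4 O, 1/4 A, 1/4 B, 1/4 AB.
So P(type AB) = 1/4 per child.
P(not type AB) = 3/4 for one child; (3/4)^3 = 27/64.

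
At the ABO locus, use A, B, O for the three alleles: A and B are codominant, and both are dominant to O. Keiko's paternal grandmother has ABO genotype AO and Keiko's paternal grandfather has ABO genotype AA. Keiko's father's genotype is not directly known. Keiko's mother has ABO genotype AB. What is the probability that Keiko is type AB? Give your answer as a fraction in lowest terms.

3/8

Keiko's father's ABO genotype from AO × AA: 1/2 AA, 1/2 AO.
Crossing each possibility with the mother AB and summing P(type AB): 1/2·1/2 + 1/2·1/4 = 3/8.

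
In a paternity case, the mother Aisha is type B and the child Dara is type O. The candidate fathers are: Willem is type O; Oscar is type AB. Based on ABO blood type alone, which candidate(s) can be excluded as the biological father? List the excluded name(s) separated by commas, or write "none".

Oscar

A candidate is excluded only if no genotype consistent with his phenotype could produce a type O child with a type B mother.
Oscar (type AB): no genotype consistent with that phenotype can produce a type-O child with a type-B mother.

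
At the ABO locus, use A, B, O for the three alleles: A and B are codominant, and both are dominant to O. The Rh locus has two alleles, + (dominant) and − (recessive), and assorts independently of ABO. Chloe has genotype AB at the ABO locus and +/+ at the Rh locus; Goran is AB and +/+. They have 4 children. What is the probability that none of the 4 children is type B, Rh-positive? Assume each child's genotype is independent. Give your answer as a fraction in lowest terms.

ABO cross AB × AB → 1/4 A, 1/4 B, 1/2 AB.
Rh cross +/+ × +/+ → 1 Rh+; so P(type B, Rh-positive) = 1/4 × 1 = 1/4 per child.
P(not type B, Rh-positive) = 3/4 for one child; (3/4)^4 = 81/256.

81/256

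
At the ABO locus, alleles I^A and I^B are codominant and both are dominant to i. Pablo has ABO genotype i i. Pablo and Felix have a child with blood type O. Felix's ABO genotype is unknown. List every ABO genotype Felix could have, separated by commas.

For each candidate genotype of Felix, check whether crossing it with i i can produce every observed child phenotype.
  I^A I^A → possible child types {A} ✗
  I^A I^B → possible child types {A, B} ✗
  I^A i → possible child types {O, A} ✓
  I^B I^B → possible child types {B} ✗
  I^B i → possible child types {O, B} ✓
  i i → possible child types {O} ✓

I^A i, I^B i, i i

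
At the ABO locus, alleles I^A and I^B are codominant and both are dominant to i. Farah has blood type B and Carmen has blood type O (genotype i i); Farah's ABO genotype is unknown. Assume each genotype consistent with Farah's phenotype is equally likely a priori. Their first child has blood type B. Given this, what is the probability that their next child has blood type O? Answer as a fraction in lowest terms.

Possible genotypes: Farah ∈ {I^B I^B, I^B i}; Carmen ∈ {i i}.
Weight each parental genotype pair by prior × P(type-B child):
  I^B I^B × i i: posterior weight 2/3; P(next child type O) = 0.
  I^B i × i i: posterior weight 1/3; P(next child type O) = 1/2.
Weighted sum = 1/6.

1/6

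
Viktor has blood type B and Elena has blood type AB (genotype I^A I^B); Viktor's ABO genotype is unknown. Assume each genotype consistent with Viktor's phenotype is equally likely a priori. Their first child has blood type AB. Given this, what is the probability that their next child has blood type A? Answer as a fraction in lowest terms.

Possible genotypes: Viktor ∈ {I^B I^B, I^B i}; Elena ∈ {I^A I^B}.
Weight each parental genotype pair by prior × P(type-AB child):
  I^B I^B × I^A I^B: posterior weight 2/3; P(next child type A) = 0.
  I^B i × I^A I^B: posterior weight 1/3; P(next child type A) = 1/4.
Weighted sum = 1/12.

1/12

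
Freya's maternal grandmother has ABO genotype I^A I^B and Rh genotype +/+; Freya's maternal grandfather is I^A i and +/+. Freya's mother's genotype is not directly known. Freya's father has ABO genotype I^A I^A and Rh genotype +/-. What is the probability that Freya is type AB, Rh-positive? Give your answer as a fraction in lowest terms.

Freya's mother's ABO genotype from I^A I^B × I^A i: 1/4 I^A I^A, 1/4 I^A I^B, 1/4 I^A i, 1/4 I^B i.
Crossing each possibility with the father I^A I^A and summing P(type AB): 1/4·0 + 1/4·1/2 + 1/4·0 + 1/4·1/2 = 1/4.
Similarly for Rh via the mother's Rh distribution: P(Rh+) = 1.
Independent loci: 1/4 × 1 = 1/4.

1/4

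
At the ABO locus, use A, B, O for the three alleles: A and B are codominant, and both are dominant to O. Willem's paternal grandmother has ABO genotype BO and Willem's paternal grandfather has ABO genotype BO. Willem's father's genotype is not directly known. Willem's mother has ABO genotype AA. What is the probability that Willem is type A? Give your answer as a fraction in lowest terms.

Willem's father's ABO genotype from BO × BO: 1/4 BB, 1/2 BO, 1/4 OO.
Crossing each possibility with the mother AA and summing P(type A): 1/4·0 + 1/2·1/2 + 1/4·1 = 1/2.

1/2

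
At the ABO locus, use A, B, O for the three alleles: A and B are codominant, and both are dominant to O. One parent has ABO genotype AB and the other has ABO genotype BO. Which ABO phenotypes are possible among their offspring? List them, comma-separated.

A, B, AB

Gametes from AB × BO give offspring ABO genotypes AB, AO, BB, BO, i.e. phenotypes A, B, AB.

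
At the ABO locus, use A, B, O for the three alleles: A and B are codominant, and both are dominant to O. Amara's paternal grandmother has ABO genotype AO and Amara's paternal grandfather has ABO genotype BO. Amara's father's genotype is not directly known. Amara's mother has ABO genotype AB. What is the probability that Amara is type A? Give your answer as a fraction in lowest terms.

3/8

Amara's father's ABO genotype from AO × BO: 1/4 AB, 1/4 AO, 1/4 BO, 1/4 OO.
Crossing each possibility with the mother AB and summing P(type A): 1/4·1/4 + 1/4·1/2 + 1/4·1/4 + 1/4·1/2 = 3/8.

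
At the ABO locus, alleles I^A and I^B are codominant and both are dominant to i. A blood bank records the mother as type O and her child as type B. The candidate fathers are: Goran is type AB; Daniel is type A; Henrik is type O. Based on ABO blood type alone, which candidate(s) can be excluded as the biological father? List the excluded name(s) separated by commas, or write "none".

A candidate is excluded only if no genotype consistent with his phenotype could produce a type B child with a type O mother.
Daniel (type A): no genotype consistent with that phenotype can produce a type-B child with a type-O mother.
Henrik (type O): no genotype consistent with that phenotype can produce a type-B child with a type-O mother.

Daniel, Henrik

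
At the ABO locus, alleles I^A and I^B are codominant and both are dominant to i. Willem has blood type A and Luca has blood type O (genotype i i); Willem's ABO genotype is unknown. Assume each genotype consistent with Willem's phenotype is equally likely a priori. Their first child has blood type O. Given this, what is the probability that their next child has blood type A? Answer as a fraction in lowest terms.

Possible genotypes: Willem ∈ {I^A I^A, I^A i}; Luca ∈ {i i}.
Weight each parental genotype pair by prior × P(type-O child):
  I^A i × i i: posterior weight 1; P(next child type A) = 1/2.
Weighted sum = 1/2.

1/2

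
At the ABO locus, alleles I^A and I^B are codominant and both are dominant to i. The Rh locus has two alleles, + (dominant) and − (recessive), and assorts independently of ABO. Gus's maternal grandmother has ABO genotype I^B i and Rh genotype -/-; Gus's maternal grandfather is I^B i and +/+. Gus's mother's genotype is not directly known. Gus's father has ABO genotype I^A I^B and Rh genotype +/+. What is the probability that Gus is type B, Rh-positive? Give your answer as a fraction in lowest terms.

Gus's mother's ABO genotype from I^B i × I^B i: 1/4 I^B I^B, 1/2 I^B i, 1/4 i i.
Crossing each possibility with the father I^A I^B and summing P(type B): 1/4·1/2 + 1/2·1/2 + 1/4·1/2 = 1/2.
Similarly for Rh via the mother's Rh distribution: P(Rh+) = 1.
Independent loci: 1/2 × 1 = 1/2.

1/2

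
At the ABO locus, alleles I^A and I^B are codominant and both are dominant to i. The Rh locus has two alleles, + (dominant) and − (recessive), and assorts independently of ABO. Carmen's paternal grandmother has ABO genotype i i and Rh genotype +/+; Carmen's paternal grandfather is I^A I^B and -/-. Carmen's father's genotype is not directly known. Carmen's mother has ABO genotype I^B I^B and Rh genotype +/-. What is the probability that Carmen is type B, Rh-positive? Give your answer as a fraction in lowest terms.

9/16

Carmen's father's ABO genotype from i i × I^A I^B: 1/2 I^A i, 1/2 I^B i.
Crossing each possibility with the mother I^B I^B and summing P(type B): 1/2·1/2 + 1/2·1 = 3/4.
Similarly for Rh via the father's Rh distribution: P(Rh+) = 3/4.
Independent loci: 3/4 × 3/4 = 9/16.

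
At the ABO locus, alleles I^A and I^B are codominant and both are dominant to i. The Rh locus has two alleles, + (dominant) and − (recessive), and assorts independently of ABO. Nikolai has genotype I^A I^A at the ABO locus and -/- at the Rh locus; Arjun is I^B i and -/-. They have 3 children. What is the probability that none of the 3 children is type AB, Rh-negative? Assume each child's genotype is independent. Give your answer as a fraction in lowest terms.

1/8

ABO cross I^A I^A × I^B i → 1/2 A, 1/2 AB.
Rh cross -/- × -/- → 1 Rh-; so P(type AB, Rh-negative) = 1/2 × 1 = 1/2 per child.
P(not type AB, Rh-negative) = 1/2 for one child; (1/2)^3 = 1/8.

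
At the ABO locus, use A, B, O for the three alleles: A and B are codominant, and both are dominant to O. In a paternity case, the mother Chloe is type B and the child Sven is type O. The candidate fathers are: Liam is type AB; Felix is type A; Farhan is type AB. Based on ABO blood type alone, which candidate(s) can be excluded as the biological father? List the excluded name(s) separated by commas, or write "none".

Liam, Farhan

A candidate is excluded only if no genotype consistent with his phenotype could produce a type O child with a type B mother.
Liam (type AB): no genotype consistent with that phenotype can produce a type-O child with a type-B mother.
Farhan (type AB): no genotype consistent with that phenotype can produce a type-O child with a type-B mother.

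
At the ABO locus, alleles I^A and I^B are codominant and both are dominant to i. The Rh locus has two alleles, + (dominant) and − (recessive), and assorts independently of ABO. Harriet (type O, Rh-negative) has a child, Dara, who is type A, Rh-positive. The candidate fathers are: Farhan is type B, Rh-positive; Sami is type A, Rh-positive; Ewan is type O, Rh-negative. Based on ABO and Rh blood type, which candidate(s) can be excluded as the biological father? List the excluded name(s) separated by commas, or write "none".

A candidate is excluded only if no genotype consistent with his phenotype could produce a type A, Rh-positive child with a type O, Rh-negative mother.
Farhan (type B, Rh+): no genotype consistent with that phenotype can produce a type-A Rh+ child with a type-O mother.
Ewan (type O, Rh-): no genotype consistent with that phenotype can produce a type-A Rh+ child with a type-O mother.

Farhan, Ewan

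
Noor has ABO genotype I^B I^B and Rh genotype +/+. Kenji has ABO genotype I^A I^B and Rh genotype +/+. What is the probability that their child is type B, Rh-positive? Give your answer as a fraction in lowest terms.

ABO cross I^B I^B × I^A I^B → offspring phenotypes: 1/2 B, 1/2 AB.
Rh cross +/+ × +/+ → 1 Rh+.
Independent loci: P(type B, Rh-positive) = 1/2 × 1 = 1/2.

1/2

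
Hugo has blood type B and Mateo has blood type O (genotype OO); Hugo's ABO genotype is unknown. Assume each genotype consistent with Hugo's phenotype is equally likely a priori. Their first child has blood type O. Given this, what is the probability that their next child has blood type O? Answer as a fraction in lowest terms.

1/2

Possible genotypes: Hugo ∈ {BB, BO}; Mateo ∈ {OO}.
Weight each parental genotype pair by prior × P(type-O child):
  BO × OO: posterior weight 1; P(next child type O) = 1/2.
Weighted sum = 1/2.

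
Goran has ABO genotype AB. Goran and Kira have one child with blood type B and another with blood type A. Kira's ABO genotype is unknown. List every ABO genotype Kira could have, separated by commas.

For each candidate genotype of Kira, check whether crossing it with AB can produce every observed child phenotype.
  AA → possible child types {A, AB} ✗
  AB → possible child types {A, B, AB} ✓
  AO → possible child types {A, B, AB} ✓
  BB → possible child types {B, AB} ✗
  BO → possible child types {A, B, AB} ✓
  OO → possible child types {A, B} ✓

AB, AO, BO, OO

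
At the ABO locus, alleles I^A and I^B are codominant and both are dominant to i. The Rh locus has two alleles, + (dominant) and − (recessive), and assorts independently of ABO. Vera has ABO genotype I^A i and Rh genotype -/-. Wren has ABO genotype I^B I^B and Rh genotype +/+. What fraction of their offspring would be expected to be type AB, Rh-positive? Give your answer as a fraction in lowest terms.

ABO cross I^A i × I^B I^B → offspring phenotypes: 1/2 B, 1/2 AB.
Rh cross -/- × +/+ → 1 Rh+.
Independent loci: P(type AB, Rh-positive) = 1/2 × 1 = 1/2.

1/2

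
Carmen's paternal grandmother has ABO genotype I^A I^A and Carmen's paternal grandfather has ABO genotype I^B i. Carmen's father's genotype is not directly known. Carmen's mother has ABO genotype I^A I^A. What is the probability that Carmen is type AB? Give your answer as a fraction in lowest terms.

1/4

Carmen's father's ABO genotype from I^A I^A × I^B i: 1/2 I^A I^B, 1/2 I^A i.
Crossing each possibility with the mother I^A I^A and summing P(type AB): 1/2·1/2 + 1/2·0 = 1/4.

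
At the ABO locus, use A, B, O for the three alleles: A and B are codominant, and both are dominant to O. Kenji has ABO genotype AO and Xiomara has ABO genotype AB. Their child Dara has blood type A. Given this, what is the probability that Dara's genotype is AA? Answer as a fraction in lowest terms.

1/2

Cross AO × AB → 1/4 AA, 1/4 AB, 1/4 AO, 1/4 BO.
Type-A genotypes among offspring: AA (1/4), AO (1/4); total 1/2.
P(AA | type A) = (1/4) / (1/2) = 1/2.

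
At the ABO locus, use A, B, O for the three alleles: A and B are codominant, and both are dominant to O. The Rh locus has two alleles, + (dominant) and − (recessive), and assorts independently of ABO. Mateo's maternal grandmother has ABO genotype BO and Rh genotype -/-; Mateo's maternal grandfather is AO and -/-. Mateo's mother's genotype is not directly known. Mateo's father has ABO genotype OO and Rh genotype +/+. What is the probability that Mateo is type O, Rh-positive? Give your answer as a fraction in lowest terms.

Mateo's mother's ABO genotype from BO × AO: 1/4 AB, 1/4 AO, 1/4 BO, 1/4 OO.
Crossing each possibility with the father OO and summing P(type O): 1/4·0 + 1/4·1/2 + 1/4·1/2 + 1/4·1 = 1/2.
Similarly for Rh via the mother's Rh distribution: P(Rh+) = 1.
Independent loci: 1/2 × 1 = 1/2.

1/2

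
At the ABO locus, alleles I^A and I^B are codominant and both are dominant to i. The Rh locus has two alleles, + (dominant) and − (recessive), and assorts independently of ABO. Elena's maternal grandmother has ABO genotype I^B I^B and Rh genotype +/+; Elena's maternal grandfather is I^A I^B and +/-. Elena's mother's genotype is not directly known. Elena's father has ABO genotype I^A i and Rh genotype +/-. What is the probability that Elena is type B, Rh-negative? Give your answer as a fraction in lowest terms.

3/64

Elena's mother's ABO genotype from I^B I^B × I^A I^B: 1/2 I^A I^B, 1/2 I^B I^B.
Crossing each possibility with the father I^A i and summing P(type B): 1/2·1/4 + 1/2·1/2 = 3/8.
Similarly for Rh via the mother's Rh distribution: P(Rh-) = 1/8.
Independent loci: 3/8 × 1/8 = 3/64.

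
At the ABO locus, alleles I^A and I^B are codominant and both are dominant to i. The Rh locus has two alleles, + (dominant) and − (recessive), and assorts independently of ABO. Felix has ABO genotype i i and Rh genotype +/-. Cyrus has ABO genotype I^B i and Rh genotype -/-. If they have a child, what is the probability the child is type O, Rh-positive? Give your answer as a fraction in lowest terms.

1/4

ABO cross i i × I^B i → offspring phenotypes: 1/2 O, 1/2 B.
Rh cross +/- × -/- → 1/2 Rh+, 1/2 Rh-.
Independent loci: P(type O, Rh-positive) = 1/2 × 1/2 = 1/4.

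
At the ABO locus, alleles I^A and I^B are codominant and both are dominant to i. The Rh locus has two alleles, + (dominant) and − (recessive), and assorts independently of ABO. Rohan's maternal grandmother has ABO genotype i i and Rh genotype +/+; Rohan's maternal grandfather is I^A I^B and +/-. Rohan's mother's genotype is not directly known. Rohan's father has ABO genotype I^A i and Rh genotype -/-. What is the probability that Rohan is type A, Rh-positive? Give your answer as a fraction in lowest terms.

Rohan's mother's ABO genotype from i i × I^A I^B: 1/2 I^A i, 1/2 I^B i.
Crossing each possibility with the father I^A i and summing P(type A): 1/2·3/4 + 1/2·1/4 = 1/2.
Similarly for Rh via the mother's Rh distribution: P(Rh+) = 3/4.
Independent loci: 1/2 × 3/4 = 3/8.

3/8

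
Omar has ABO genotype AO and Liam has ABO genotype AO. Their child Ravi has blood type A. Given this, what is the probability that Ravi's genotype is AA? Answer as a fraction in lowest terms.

Cross AO × AO → 1/4 AA, 1/2 AO, 1/4 OO.
Type-A genotypes among offspring: AA (1/4), AO (1/2); total 3/4.
P(AA | type A) = (1/4) / (3/4) = 1/3.

1/3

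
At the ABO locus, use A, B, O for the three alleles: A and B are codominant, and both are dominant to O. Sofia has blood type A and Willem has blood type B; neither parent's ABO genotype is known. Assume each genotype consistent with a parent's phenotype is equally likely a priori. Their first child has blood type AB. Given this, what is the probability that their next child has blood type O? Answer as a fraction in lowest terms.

1/36

Possible genotypes: Sofia ∈ {AA, AO}; Willem ∈ {BB, BO}.
Weight each parental genotype pair by prior × P(type-AB child):
  AA × BB: posterior weight 4/9; P(next child type O) = 0.
  AA × BO: posterior weight 2/9; P(next child type O) = 0.
  AO × BB: posterior weight 2/9; P(next child type O) = 0.
  AO × BO: posterior weight 1/9; P(next child type O) = 1/4.
Weighted sum = 1/36.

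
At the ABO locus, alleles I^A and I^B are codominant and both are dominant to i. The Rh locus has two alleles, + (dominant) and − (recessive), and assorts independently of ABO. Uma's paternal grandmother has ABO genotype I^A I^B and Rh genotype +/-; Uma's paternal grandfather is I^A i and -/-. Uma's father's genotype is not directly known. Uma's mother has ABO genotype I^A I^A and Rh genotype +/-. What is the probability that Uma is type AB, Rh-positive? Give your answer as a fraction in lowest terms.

Uma's father's ABO genotype from I^A I^B × I^A i: 1/4 I^A I^A, 1/4 I^A I^B, 1/4 I^A i, 1/4 I^B i.
Crossing each possibility with the mother I^A I^A and summing P(type AB): 1/4·0 + 1/4·1/2 + 1/4·0 + 1/4·1/2 = 1/4.
Similarly for Rh via the father's Rh distribution: P(Rh+) = 5/8.
Independent loci: 1/4 × 5/8 = 5/32.

5/32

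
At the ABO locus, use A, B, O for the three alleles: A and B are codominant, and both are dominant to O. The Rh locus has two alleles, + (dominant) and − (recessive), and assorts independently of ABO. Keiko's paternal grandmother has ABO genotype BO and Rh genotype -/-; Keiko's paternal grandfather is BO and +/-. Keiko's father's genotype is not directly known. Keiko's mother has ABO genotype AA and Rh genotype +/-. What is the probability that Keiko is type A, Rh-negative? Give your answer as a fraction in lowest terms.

3/16

Keiko's father's ABO genotype from BO × BO: 1/4 BB, 1/2 BO, 1/4 OO.
Crossing each possibility with the mother AA and summing P(type A): 1/4·0 + 1/2·1/2 + 1/4·1 = 1/2.
Similarly for Rh via the father's Rh distribution: P(Rh-) = 3/8.
Independent loci: 1/2 × 3/8 = 3/16.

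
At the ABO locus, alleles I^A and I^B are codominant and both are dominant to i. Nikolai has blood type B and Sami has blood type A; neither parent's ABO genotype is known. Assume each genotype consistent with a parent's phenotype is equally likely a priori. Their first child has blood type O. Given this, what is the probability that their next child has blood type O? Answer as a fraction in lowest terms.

Possible genotypes: Nikolai ∈ {I^B I^B, I^B i}; Sami ∈ {I^A I^A, I^A i}.
Weight each parental genotype pair by prior × P(type-O child):
  I^B i × I^A i: posterior weight 1; P(next child type O) = 1/4.
Weighted sum = 1/4.

1/4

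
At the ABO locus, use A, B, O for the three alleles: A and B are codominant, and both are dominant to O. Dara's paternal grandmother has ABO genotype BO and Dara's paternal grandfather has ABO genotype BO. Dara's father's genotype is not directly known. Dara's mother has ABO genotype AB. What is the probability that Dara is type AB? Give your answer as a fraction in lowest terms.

1/4

Dara's father's ABO genotype from BO × BO: 1/4 BB, 1/2 BO, 1/4 OO.
Crossing each possibility with the mother AB and summing P(type AB): 1/4·1/2 + 1/2·1/4 + 1/4·0 = 1/4.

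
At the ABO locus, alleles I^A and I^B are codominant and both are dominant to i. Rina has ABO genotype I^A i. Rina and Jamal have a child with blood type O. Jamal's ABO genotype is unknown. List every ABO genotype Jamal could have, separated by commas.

For each candidate genotype of Jamal, check whether crossing it with I^A i can produce every observed child phenotype.
  I^A I^A → possible child types {A} ✗
  I^A I^B → possible child types {A, B, AB} ✗
  I^A i → possible child types {O, A} ✓
  I^B I^B → possible child types {B, AB} ✗
  I^B i → possible child types {O, A, B, AB} ✓
  i i → possible child types {O, A} ✓

I^A i, I^B i, i i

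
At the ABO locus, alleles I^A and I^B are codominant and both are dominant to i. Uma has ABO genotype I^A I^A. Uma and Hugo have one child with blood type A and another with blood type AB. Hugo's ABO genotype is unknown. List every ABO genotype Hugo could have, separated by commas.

For each candidate genotype of Hugo, check whether crossing it with I^A I^A can produce every observed child phenotype.
  I^A I^A → possible child types {A} ✗
  I^A I^B → possible child types {A, AB} ✓
  I^A i → possible child types {A} ✗
  I^B I^B → possible child types {AB} ✗
  I^B i → possible child types {A, AB} ✓
  i i → possible child types {A} ✗

I^A I^B, I^B i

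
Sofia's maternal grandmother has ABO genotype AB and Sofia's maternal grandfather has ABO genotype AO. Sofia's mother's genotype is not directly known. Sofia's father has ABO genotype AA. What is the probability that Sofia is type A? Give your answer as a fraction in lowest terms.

3/4

Sofia's mother's ABO genotype from AB × AO: 1/4 AA, 1/4 AB, 1/4 AO, 1/4 BO.
Crossing each possibility with the father AA and summing P(type A): 1/4·1 + 1/4·1/2 + 1/4·1 + 1/4·1/2 = 3/4.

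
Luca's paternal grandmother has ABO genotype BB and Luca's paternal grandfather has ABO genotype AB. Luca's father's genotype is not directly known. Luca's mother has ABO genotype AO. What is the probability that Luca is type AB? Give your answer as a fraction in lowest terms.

Luca's father's ABO genotype from BB × AB: 1/2 AB, 1/2 BB.
Crossing each possibility with the mother AO and summing P(type AB): 1/2·1/4 + 1/2·1/2 = 3/8.

3/8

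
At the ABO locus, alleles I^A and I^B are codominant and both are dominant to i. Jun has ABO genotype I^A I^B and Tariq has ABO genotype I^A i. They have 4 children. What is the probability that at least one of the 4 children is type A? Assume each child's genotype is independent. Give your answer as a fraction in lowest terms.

ABO cross I^A I^B × I^A i → 1/2 A, 1/4 B, 1/4 AB.
So P(type A) = 1/2 per child.
P(none) = (1/2)^4 = 1/16; P(at least one) = 1 − 1/16 = 15/16.

15/16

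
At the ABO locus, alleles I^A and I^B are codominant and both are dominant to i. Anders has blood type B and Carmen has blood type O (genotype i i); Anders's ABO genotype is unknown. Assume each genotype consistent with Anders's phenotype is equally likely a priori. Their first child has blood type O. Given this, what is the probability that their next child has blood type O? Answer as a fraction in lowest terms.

Possible genotypes: Anders ∈ {I^B I^B, I^B i}; Carmen ∈ {i i}.
Weight each parental genotype pair by prior × P(type-O child):
  I^B i × i i: posterior weight 1; P(next child type O) = 1/2.
Weighted sum = 1/2.

1/2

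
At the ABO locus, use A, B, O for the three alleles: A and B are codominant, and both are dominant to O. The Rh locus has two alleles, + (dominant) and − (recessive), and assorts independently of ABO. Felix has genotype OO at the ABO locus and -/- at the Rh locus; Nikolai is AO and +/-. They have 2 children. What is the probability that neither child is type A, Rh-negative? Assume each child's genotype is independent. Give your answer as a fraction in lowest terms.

ABO cross OO × AO → 1/2 O, 1/2 A.
Rh cross -/- × +/- → 1/2 Rh+, 1/2 Rh-; so P(type A, Rh-negative) = 1/2 × 1/2 = 1/4 per child.
P(not type A, Rh-negative) = 3/4 for one child; (3/4)^2 = 9/16.

9/16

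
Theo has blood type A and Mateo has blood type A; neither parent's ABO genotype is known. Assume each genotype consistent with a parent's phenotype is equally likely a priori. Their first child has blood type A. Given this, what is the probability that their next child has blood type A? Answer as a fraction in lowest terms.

19/20

Possible genotypes: Theo ∈ {I^A I^A, I^A i}; Mateo ∈ {I^A I^A, I^A i}.
Weight each parental genotype pair by prior × P(type-A child):
  I^A I^A × I^A I^A: posterior weight 4/15; P(next child type A) = 1.
  I^A I^A × I^A i: posterior weight 4/15; P(next child type A) = 1.
  I^A i × I^A I^A: posterior weight 4/15; P(next child type A) = 1.
  I^A i × I^A i: posterior weight 1/5; P(next child type A) = 3/4.
Weighted sum = 19/20.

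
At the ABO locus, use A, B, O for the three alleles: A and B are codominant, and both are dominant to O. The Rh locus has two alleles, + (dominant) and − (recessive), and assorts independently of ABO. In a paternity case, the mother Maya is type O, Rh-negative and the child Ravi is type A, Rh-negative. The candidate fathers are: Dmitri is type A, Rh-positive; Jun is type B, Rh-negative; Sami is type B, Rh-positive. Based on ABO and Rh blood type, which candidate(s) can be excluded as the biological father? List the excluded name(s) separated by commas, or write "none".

Jun, Sami

A candidate is excluded only if no genotype consistent with his phenotype could produce a type A, Rh-negative child with a type O, Rh-negative mother.
Jun (type B, Rh-): no genotype consistent with that phenotype can produce a type-A Rh- child with a type-O mother.
Sami (type B, Rh+): no genotype consistent with that phenotype can produce a type-A Rh- child with a type-O mother.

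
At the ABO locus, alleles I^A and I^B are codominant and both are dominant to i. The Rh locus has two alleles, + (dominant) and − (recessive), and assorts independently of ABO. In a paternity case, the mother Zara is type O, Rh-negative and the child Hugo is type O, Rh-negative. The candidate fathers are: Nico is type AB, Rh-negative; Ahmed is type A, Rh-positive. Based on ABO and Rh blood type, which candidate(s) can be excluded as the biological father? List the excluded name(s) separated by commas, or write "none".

Nico

A candidate is excluded only if no genotype consistent with his phenotype could produce a type O, Rh-negative child with a type O, Rh-negative mother.
Nico (type AB, Rh-): no genotype consistent with that phenotype can produce a type-O Rh- child with a type-O mother.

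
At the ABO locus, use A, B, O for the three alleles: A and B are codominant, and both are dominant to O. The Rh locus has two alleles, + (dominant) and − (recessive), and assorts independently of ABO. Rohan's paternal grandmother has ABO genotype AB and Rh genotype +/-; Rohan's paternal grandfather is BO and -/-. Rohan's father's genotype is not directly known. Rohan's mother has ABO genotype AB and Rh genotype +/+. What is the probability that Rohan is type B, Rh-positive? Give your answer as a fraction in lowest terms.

Rohan's father's ABO genotype from AB × BO: 1/4 AB, 1/4 AO, 1/4 BB, 1/4 BO.
Crossing each possibility with the mother AB and summing P(type B): 1/4·1/4 + 1/4·1/4 + 1/4·1/2 + 1/4·1/2 = 3/8.
Similarly for Rh via the father's Rh distribution: P(Rh+) = 1.
Independent loci: 3/8 × 1 = 3/8.

3/8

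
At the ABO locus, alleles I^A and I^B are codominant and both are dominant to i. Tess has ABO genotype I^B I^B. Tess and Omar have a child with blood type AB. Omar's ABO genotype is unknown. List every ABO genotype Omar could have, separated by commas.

For each candidate genotype of Omar, check whether crossing it with I^B I^B can produce every observed child phenotype.
  I^A I^A → possible child types {AB} ✓
  I^A I^B → possible child types {B, AB} ✓
  I^A i → possible child types {B, AB} ✓
  I^B I^B → possible child types {B} ✗
  I^B i → possible child types {B} ✗
  i i → possible child types {B} ✗

I^A I^A, I^A I^B, I^A i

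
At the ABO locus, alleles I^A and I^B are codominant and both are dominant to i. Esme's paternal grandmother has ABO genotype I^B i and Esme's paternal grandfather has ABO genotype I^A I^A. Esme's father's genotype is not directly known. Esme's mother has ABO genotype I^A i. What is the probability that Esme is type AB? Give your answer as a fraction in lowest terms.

1/8

Esme's father's ABO genotype from I^B i × I^A I^A: 1/2 I^A I^B, 1/2 I^A i.
Crossing each possibility with the mother I^A i and summing P(type AB): 1/2·1/4 + 1/2·0 = 1/8.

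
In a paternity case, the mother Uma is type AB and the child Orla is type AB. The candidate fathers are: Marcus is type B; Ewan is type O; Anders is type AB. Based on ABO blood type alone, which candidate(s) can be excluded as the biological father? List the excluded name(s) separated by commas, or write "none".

A candidate is excluded only if no genotype consistent with his phenotype could produce a type AB child with a type AB mother.
Ewan (type O): no genotype consistent with that phenotype can produce a type-AB child with a type-AB mother.

Ewan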